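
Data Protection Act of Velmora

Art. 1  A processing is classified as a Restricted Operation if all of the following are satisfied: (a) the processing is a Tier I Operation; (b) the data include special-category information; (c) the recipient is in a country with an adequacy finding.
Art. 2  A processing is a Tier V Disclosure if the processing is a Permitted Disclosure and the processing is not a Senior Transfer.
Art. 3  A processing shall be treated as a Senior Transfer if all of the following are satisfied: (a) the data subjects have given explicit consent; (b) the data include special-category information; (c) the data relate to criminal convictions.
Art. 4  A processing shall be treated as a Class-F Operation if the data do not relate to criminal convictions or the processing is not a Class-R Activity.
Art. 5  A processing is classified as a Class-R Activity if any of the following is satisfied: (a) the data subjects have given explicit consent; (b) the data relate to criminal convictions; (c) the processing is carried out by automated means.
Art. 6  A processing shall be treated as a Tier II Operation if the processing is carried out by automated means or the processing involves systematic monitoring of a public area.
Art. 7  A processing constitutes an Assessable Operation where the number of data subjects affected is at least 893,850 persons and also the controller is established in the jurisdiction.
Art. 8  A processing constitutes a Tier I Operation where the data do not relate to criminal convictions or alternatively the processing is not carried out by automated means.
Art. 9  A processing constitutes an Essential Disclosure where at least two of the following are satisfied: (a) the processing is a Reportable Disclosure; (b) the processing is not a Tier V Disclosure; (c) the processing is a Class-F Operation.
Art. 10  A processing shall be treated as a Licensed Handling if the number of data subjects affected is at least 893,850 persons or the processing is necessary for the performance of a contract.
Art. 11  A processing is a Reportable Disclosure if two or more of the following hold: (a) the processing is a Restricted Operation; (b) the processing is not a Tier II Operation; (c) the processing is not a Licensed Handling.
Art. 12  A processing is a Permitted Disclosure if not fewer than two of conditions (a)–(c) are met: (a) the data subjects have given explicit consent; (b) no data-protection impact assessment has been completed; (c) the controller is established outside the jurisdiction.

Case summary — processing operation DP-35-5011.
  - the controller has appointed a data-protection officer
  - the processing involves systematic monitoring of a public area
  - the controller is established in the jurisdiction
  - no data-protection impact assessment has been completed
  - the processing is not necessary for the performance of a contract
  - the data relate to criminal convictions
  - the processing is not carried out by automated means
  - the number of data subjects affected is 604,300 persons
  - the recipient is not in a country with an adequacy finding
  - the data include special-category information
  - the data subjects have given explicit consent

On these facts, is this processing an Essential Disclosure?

No

article 8 — Tier I Operation: [the data do not relate to criminal convictions? no] OR [the processing is not carried out by automated means? yes] → satisfied.
article 1 — Restricted Operation: [Tier I Operation (article 8)? yes] AND [the data include special-category information? yes] AND [the recipient is in a country with an adequacy finding? no] → not satisfied.
article 6 — Tier II Operation: [the processing is carried out by automated means? no] OR [the processing involves systematic monitoring of a public area? yes] → satisfied.
article 10 — Licensed Handling: [number of data subjects affected: 604,300 persons ≥ 893,850 persons? no] OR [the processing is necessary for the performance of a contract? no] → not satisfied.
article 11 — Reportable Disclosure: Restricted Operation (article 1)? no; not a Tier II Operation (article 6)? no; not a Licensed Handling (article 10)? yes — 1 of 3 hold (need ≥2) → not satisfied.
article 12 — Permitted Disclosure: the data subjects have given explicit consent? yes; no data-protection impact assessment has been completed? yes; the controller is established outside the jurisdiction? no — 2 of 3 hold (need ≥2) → satisfied.
article 3 — Senior Transfer: [the data subjects have given explicit consent? yes] AND [the data include special-category information? yes] AND [the data relate to criminal convictions? yes] → satisfied.
article 2 — Tier V Disclosure: [Permitted Disclosure (article 12)? yes] AND [not a Senior Transfer (article 3)? no] → not satisfied.
article 5 — Class-R Activity: [the data subjects have given explicit consent? yes] OR [the data relate to criminal convictions? yes] OR [the processing is carried out by automated means? no] → satisfied.
article 4 — Class-F Operation: [the data do not relate to criminal convictions? no] OR [not a Class-R Activity (article 5)? no] → not satisfied.
article 9 — Essential Disclosure: Reportable Disclosure (article 11)? no; not a Tier V Disclosure (article 2)? yes; Class-F Operation (article 4)? no — 1 of 3 hold (need ≥2) → not satisfied.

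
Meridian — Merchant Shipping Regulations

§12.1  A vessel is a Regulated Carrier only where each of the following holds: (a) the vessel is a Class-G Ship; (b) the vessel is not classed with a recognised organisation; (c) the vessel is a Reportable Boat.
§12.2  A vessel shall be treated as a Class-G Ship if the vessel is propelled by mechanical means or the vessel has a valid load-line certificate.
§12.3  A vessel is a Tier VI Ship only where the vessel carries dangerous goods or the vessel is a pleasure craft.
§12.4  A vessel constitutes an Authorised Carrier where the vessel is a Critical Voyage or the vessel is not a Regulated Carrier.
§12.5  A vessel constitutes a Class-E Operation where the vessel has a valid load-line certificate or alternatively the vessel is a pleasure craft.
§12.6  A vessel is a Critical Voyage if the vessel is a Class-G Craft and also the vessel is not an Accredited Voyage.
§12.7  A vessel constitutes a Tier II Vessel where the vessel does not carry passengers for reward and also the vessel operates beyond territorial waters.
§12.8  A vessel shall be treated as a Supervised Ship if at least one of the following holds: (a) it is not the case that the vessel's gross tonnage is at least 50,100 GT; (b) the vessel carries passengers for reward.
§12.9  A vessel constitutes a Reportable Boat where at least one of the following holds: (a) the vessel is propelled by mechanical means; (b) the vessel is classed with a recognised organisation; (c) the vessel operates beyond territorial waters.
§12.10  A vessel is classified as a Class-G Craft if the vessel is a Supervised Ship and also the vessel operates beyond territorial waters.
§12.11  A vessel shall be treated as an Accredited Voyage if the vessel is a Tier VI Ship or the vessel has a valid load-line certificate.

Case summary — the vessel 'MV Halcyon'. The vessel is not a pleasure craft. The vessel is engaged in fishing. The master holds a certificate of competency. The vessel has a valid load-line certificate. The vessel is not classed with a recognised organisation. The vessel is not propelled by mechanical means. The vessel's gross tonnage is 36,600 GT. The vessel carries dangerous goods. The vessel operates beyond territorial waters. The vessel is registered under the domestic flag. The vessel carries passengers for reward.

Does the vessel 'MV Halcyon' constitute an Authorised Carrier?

§12.8 — Supervised Ship: [vessel's gross tonnage: 36,600 GT ≥ 50,100 GT? no, so negated condition yes] OR [the vessel carries passengers for reward? yes] → satisfied.
§12.10 — Class-G Craft: [Supervised Ship (§12.8)? yes] AND [the vessel operates beyond territorial waters? yes] → satisfied.
§12.3 — Tier VI Ship: [the vessel carries dangerous goods? yes] OR [the vessel is a pleasure craft? no] → satisfied.
§12.11 — Accredited Voyage: [Tier VI Ship (§12.3)? yes] OR [the vessel has a valid load-line certificate? yes] → satisfied.
§12.6 — Critical Voyage: [Class-G Craft (§12.10)? yes] AND [not an Accredited Voyage (§12.11)? no] → not satisfied.
§12.2 — Class-G Ship: [the vessel is propelled by mechanical means? no] OR [the vessel has a valid load-line certificate? yes] → satisfied.
§12.9 — Reportable Boat: [the vessel is propelled by mechanical means? no] OR [the vessel is classed with a recognised organisation? no] OR [the vessel operates beyond territorial waters? yes] → satisfied.
§12.1 — Regulated Carrier: [Class-G Ship (§12.2)? yes] AND [the vessel is not classed with a recognised organisation? yes] AND [Reportable Boat (§12.9)? yes] → satisfied.
§12.4 — Authorised Carrier: [Critical Voyage (§12.6)? no] OR [not a Regulated Carrier (§12.1)? no] → not satisfied.

No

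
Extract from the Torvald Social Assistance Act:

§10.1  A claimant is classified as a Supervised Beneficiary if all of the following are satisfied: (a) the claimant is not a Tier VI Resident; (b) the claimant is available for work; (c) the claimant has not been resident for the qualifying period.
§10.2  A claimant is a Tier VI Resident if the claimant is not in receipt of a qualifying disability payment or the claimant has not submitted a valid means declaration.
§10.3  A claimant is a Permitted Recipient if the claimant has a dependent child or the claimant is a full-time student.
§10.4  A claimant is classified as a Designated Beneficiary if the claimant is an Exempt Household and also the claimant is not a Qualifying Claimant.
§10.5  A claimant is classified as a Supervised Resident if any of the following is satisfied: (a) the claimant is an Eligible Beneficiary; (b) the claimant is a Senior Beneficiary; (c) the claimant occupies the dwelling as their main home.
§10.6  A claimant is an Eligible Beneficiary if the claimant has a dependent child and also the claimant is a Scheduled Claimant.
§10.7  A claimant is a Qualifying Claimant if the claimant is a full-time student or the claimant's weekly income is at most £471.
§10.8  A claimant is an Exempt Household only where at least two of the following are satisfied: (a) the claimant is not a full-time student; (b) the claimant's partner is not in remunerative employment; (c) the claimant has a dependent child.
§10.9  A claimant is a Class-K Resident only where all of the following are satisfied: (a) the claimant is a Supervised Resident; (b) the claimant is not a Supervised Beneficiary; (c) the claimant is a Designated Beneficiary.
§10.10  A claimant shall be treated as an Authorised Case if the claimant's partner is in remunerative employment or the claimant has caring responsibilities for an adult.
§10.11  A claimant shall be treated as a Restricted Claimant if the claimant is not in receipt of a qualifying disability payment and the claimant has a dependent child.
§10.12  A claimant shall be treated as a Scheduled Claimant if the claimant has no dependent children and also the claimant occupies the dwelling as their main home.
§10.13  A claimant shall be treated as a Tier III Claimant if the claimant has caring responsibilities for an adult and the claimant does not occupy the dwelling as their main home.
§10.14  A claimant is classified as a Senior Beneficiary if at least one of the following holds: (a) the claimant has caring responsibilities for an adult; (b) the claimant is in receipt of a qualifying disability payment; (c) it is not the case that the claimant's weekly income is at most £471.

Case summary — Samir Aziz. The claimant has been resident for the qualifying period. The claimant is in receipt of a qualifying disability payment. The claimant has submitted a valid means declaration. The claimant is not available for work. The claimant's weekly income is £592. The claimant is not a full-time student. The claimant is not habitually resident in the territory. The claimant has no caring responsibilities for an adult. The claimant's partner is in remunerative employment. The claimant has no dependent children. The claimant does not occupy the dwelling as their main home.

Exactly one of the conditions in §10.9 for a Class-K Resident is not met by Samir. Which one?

Designated Beneficiary

§10.12 — Scheduled Claimant: [the claimant has no dependent children? yes] AND [the claimant occupies the dwelling as their main home? no] → not satisfied.
§10.6 — Eligible Beneficiary: [the claimant has a dependent child? no] AND [Scheduled Claimant (§10.12)? no] → not satisfied.
§10.14 — Senior Beneficiary: [the claimant has caring responsibilities for an adult? no] OR [the claimant is in receipt of a qualifying disability payment? yes] OR [claimant's weekly income: £592 ≤ £471? no, so negated condition yes] → satisfied.
§10.5 — Supervised Resident: [Eligible Beneficiary (§10.6)? no] OR [Senior Beneficiary (§10.14)? yes] OR [the claimant occupies the dwelling as their main home? no] → satisfied.
§10.2 — Tier VI Resident: [the claimant is not in receipt of a qualifying disability payment? no] OR [the claimant has not submitted a valid means declaration? no] → not satisfied.
§10.1 — Supervised Beneficiary: [not a Tier VI Resident (§10.2)? yes] AND [the claimant is available for work? no] AND [the claimant has not been resident for the qualifying period? no] → not satisfied.
§10.8 — Exempt Household: the claimant is not a full-time student? yes; the claimant's partner is not in remunerative employment? no; the claimant has a dependent child? no — 1 of 3 hold (need ≥2) → not satisfied.
§10.7 — Qualifying Claimant: [the claimant is a full-time student? no] OR [claimant's weekly income: £592 ≤ £471? no] → not satisfied.
§10.4 — Designated Beneficiary: [Exempt Household (§10.8)? no] AND [not a Qualifying Claimant (§10.7)? yes] → not satisfied.
§10.9 — Class-K Resident: [Supervised Resident (§10.5)? yes] AND [not a Supervised Beneficiary (§10.1)? yes] AND [Designated Beneficiary (§10.4)? no] → not satisfied.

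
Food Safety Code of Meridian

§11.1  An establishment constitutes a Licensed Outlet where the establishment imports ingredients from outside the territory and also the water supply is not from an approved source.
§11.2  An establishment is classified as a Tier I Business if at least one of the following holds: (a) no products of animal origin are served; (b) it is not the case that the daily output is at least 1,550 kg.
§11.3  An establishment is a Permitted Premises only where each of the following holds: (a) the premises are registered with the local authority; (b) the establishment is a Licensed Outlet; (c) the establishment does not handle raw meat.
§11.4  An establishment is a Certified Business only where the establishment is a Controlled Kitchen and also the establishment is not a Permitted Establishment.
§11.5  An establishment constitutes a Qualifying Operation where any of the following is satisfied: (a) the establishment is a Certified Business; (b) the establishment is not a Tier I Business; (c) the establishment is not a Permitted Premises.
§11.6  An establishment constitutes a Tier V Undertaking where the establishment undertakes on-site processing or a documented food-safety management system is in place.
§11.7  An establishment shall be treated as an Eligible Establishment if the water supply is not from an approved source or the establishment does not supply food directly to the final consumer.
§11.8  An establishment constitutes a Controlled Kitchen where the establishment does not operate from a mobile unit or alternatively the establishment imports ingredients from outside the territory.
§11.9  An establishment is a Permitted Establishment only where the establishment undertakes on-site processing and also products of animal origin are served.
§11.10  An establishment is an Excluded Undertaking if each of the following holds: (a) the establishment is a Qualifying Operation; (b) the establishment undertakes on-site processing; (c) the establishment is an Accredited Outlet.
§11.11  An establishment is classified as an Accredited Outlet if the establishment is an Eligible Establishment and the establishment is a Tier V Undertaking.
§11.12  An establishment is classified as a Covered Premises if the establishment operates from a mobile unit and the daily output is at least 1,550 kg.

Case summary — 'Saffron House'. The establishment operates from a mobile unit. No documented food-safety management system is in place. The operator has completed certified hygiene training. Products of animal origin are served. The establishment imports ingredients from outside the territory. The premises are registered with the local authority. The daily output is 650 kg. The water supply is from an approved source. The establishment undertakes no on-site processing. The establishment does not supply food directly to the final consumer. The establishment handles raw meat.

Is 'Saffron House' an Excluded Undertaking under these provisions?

§11.8 — Controlled Kitchen: [the establishment does not operate from a mobile unit? no] OR [the establishment imports ingredients from outside the territory? yes] → satisfied.
§11.9 — Permitted Establishment: [the establishment undertakes on-site processing? no] AND [products of animal origin are served? yes] → not satisfied.
§11.4 — Certified Business: [Controlled Kitchen (§11.8)? yes] AND [not a Permitted Establishment (§11.9)? yes] → satisfied.
§11.2 — Tier I Business: [no products of animal origin are served? no] OR [daily output: 650 kg ≥ 1,550 kg? no, so negated condition yes] → satisfied.
§11.1 — Licensed Outlet: [the establishment imports ingredients from outside the territory? yes] AND [the water supply is not from an approved source? no] → not satisfied.
§11.3 — Permitted Premises: [the premises are registered with the local authority? yes] AND [Licensed Outlet (§11.1)? no] AND [the establishment does not handle raw meat? no] → not satisfied.
§11.5 — Qualifying Operation: [Certified Business (§11.4)? yes] OR [not a Tier I Business (§11.2)? no] OR [not a Permitted Premises (§11.3)? yes] → satisfied.
§11.7 — Eligible Establishment: [the water supply is not from an approved source? no] OR [the establishment does not supply food directly to the final consumer? yes] → satisfied.
§11.6 — Tier V Undertaking: [the establishment undertakes on-site processing? no] OR [a documented food-safety management system is in place? no] → not satisfied.
§11.11 — Accredited Outlet: [Eligible Establishment (§11.7)? yes] AND [Tier V Undertaking (§11.6)? no] → not satisfied.
§11.10 — Excluded Undertaking: [Qualifying Operation (§11.5)? yes] AND [the establishment undertakes on-site processing? no] AND [Accredited Outlet (§11.11)? no] → not satisfied.

No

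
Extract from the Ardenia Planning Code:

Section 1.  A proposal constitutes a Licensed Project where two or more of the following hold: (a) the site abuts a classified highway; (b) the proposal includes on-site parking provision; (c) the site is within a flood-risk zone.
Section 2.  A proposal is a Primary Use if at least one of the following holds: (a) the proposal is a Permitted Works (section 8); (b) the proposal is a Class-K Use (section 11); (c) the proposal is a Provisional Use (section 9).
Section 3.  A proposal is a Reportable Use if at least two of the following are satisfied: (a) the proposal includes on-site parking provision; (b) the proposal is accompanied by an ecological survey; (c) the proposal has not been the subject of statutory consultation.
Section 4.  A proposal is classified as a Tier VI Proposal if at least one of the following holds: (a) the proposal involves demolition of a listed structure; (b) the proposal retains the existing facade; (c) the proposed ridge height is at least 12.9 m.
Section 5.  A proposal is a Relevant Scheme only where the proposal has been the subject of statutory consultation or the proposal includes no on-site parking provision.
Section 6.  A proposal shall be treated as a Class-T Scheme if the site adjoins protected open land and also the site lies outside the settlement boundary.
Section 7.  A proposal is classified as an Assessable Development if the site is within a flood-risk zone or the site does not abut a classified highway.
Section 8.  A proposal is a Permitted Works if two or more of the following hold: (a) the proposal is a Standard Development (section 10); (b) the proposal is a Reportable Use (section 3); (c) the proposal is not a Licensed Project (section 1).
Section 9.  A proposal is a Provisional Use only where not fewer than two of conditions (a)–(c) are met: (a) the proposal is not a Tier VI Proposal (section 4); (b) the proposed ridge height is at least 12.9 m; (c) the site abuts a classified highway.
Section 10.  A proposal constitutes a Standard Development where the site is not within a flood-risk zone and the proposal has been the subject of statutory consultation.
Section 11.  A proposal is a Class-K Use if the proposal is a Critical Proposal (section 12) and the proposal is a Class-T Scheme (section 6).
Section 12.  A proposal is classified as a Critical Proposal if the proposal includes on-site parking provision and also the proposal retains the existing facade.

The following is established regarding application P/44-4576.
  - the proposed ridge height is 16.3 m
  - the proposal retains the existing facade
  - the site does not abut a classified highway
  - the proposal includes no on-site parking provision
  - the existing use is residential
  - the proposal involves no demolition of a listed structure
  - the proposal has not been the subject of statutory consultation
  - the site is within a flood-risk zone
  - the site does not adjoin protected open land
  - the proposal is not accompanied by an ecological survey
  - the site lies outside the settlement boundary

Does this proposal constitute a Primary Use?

section 10 — Standard Development: [the site is not within a flood-risk zone? no] AND [the proposal has been the subject of statutory consultation? no] → not satisfied.
section 3 — Reportable Use: the proposal includes on-site parking provision? no; the proposal is accompanied by an ecological survey? no; the proposal has not been the subject of statutory consultation? yes — 1 of 3 hold (need ≥2) → not satisfied.
section 1 — Licensed Project: the site abuts a classified highway? no; the proposal includes on-site parking provision? no; the site is within a flood-risk zone? yes — 1 of 3 hold (need ≥2) → not satisfied.
section 8 — Permitted Works: Standard Development (section 10)? no; Reportable Use (section 3)? no; not a Licensed Project (section 1)? yes — 1 of 3 hold (need ≥2) → not satisfied.
section 12 — Critical Proposal: [the proposal includes on-site parking provision? no] AND [the proposal retains the existing facade? yes] → not satisfied.
section 6 — Class-T Scheme: [the site adjoins protected open land? no] AND [the site lies outside the settlement boundary? yes] → not satisfied.
section 11 — Class-K Use: [Critical Proposal (section 12)? no] AND [Class-T Scheme (section 6)? no] → not satisfied.
section 4 — Tier VI Proposal: [the proposal involves demolition of a listed structure? no] OR [the proposal retains the existing facade? yes] OR [proposed ridge height: 16.3 m ≥ 12.9 m? yes] → satisfied.
section 9 — Provisional Use: not a Tier VI Proposal (section 4)? no; proposed ridge height: 16.3 m ≥ 12.9 m? yes; the site abuts a classified highway? no — 1 of 3 hold (need ≥2) → not satisfied.
section 2 — Primary Use: [Permitted Works (section 8)? no] OR [Class-K Use (section 11)? no] OR [Provisional Use (section 9)? no] → not satisfied.

No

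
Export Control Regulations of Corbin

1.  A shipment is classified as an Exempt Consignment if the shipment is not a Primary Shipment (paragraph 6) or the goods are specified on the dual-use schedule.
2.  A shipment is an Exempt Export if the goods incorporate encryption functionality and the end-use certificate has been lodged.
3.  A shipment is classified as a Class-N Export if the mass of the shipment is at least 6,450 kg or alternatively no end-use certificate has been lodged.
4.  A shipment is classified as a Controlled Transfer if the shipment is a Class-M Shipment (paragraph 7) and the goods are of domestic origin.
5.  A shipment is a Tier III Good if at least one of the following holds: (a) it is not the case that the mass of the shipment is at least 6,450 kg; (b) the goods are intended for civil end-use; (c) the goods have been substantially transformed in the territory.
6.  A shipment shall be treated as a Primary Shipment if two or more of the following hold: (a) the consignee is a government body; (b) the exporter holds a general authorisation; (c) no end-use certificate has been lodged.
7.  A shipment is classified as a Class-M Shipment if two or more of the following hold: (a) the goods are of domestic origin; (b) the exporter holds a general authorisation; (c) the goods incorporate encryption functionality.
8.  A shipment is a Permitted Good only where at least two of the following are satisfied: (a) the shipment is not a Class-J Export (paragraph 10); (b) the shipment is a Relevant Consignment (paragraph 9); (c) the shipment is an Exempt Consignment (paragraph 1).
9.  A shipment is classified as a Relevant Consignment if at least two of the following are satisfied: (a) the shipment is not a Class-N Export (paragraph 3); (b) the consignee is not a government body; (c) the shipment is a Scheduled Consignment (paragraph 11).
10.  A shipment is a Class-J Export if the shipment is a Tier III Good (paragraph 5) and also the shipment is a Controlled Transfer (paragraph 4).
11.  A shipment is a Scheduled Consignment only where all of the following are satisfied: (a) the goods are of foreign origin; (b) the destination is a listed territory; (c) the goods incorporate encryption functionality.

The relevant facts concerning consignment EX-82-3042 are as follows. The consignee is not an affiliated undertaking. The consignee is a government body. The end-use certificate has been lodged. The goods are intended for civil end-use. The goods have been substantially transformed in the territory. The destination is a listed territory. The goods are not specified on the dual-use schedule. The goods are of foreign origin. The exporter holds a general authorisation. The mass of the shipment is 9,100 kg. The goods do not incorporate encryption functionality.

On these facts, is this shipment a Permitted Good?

No

paragraph 5 — Tier III Good: [mass of the shipment: 9,100 kg ≥ 6,450 kg? yes, so negated condition no] OR [the goods are intended for civil end-use? yes] OR [the goods have been substantially transformed in the territory? yes] → satisfied.
paragraph 7 — Class-M Shipment: the goods are of domestic origin? no; the exporter holds a general authorisation? yes; the goods incorporate encryption functionality? no — 1 of 3 hold (need ≥2) → not satisfied.
paragraph 4 — Controlled Transfer: [Class-M Shipment (paragraph 7)? no] AND [the goods are of domestic origin? no] → not satisfied.
paragraph 10 — Class-J Export: [Tier III Good (paragraph 5)? yes] AND [Controlled Transfer (paragraph 4)? no] → not satisfied.
paragraph 3 — Class-N Export: [mass of the shipment: 9,100 kg ≥ 6,450 kg? yes] OR [no end-use certificate has been lodged? no] → satisfied.
paragraph 11 — Scheduled Consignment: [the goods are of foreign origin? yes] AND [the destination is a listed territory? yes] AND [the goods incorporate encryption functionality? no] → not satisfied.
paragraph 9 — Relevant Consignment: not a Class-N Export (paragraph 3)? no; the consignee is not a government body? no; Scheduled Consignment (paragraph 11)? no — 0 of 3 hold (need ≥2) → not satisfied.
paragraph 6 — Primary Shipment: the consignee is a government body? yes; the exporter holds a general authorisation? yes; no end-use certificate has been lodged? no — 2 of 3 hold (need ≥2) → satisfied.
paragraph 1 — Exempt Consignment: [not a Primary Shipment (paragraph 6)? no] OR [the goods are specified on the dual-use schedule? no] → not satisfied.
paragraph 8 — Permitted Good: not a Class-J Export (paragraph 10)? yes; Relevant Consignment (paragraph 9)? no; Exempt Consignment (paragraph 1)? no — 1 of 3 hold (need ≥2) → not satisfied.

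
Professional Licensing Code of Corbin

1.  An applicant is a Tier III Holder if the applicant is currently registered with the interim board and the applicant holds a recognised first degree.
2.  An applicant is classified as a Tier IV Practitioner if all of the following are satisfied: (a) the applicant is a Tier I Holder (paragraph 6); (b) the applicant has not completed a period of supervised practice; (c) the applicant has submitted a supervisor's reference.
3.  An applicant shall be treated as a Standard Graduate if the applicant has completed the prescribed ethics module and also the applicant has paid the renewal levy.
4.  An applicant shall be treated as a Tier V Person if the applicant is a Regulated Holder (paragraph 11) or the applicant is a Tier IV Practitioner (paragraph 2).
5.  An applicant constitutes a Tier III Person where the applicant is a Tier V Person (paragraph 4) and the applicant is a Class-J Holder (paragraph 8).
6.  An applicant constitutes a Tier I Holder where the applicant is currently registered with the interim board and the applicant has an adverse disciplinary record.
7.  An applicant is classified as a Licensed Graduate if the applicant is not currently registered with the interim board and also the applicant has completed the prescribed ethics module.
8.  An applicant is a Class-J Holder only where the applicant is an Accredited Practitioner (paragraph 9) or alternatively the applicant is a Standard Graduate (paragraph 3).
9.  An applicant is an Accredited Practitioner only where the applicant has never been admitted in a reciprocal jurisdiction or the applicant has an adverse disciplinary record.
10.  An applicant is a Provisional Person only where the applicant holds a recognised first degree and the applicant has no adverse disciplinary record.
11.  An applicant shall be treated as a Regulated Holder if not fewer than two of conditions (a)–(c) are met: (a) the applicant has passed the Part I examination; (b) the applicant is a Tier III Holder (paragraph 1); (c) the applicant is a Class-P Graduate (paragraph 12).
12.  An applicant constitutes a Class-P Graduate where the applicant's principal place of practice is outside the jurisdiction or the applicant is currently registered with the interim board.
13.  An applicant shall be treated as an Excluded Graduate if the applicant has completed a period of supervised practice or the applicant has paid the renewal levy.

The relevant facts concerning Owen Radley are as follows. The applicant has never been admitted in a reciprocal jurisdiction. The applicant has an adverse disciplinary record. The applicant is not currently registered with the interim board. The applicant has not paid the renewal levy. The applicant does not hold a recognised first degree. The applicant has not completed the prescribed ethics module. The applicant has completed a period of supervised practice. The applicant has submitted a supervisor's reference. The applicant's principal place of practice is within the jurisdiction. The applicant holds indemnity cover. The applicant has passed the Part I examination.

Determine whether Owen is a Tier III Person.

No

Under paragraph 1: the applicant is currently registered with the interim board? no; and the applicant holds a recognised first degree? no. So the applicant is not a Tier III Holder.
Under paragraph 12: the applicant's principal place of practice is outside the jurisdiction? no; or the applicant is currently registered with the interim board? no. So the applicant is not a Class-P Graduate.
Under paragraph 11: the applicant has passed the Part I examination? yes; Tier III Holder (paragraph 1)? no; Class-P Graduate (paragraph 12)? no — 1 of 3 hold (need ≥2) → not satisfied.
Under paragraph 6: the applicant is currently registered with the interim board? no; and the applicant has an adverse disciplinary record? yes. So the applicant is not a Tier I Holder.
Under paragraph 2: Tier I Holder (paragraph 6)? no; and the applicant has not completed a period of supervised practice? no; and the applicant has submitted a supervisor's reference? yes. So the applicant is not a Tier IV Practitioner.
Under paragraph 4: Regulated Holder (paragraph 11)? no; or Tier IV Practitioner (paragraph 2)? no. So the applicant is not a Tier V Person.
Under paragraph 9: the applicant has never been admitted in a reciprocal jurisdiction? yes; or the applicant has an adverse disciplinary record? yes. So the applicant is an Accredited Practitioner.
Under paragraph 3: the applicant has completed the prescribed ethics module? no; and the applicant has paid the renewal levy? no. So the applicant is not a Standard Graduate.
Under paragraph 8: Accredited Practitioner (paragraph 9)? yes; or Standard Graduate (paragraph 3)? no. So the applicant is a Class-J Holder.
Under paragraph 5: Tier V Person (paragraph 4)? no; and Class-J Holder (paragraph 8)? yes. So the applicant is not a Tier III Person.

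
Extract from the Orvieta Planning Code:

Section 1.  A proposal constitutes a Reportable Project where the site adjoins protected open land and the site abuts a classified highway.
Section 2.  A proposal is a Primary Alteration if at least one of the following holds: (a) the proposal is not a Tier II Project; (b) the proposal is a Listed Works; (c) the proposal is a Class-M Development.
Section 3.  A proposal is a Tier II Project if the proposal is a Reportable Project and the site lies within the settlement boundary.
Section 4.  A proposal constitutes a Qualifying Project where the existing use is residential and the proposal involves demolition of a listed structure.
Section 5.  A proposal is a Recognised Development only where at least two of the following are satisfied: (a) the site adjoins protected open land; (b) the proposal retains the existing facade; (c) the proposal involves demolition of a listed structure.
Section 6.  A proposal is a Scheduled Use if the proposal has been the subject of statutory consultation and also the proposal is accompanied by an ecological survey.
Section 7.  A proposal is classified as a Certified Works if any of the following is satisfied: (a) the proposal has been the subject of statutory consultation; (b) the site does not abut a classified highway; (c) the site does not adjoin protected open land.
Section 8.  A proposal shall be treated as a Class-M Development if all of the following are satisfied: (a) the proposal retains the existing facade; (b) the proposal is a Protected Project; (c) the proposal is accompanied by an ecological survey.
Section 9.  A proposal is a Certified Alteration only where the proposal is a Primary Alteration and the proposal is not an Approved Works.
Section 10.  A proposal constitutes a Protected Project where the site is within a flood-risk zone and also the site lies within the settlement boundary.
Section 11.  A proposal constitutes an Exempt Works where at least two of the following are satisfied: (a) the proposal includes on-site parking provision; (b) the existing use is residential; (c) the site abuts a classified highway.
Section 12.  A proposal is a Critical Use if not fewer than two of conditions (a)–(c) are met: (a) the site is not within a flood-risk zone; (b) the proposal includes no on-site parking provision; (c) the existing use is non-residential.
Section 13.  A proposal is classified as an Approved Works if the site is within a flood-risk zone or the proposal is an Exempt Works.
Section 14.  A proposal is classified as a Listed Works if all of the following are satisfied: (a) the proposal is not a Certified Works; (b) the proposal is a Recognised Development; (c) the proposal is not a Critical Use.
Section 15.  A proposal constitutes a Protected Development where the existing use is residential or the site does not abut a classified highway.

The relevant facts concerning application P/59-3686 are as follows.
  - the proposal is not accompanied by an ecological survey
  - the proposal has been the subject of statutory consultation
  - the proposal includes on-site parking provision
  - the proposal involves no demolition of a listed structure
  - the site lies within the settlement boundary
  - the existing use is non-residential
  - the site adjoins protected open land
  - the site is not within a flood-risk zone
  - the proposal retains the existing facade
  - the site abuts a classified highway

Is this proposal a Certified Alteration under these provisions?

section 1 — Reportable Project: [the site adjoins protected open land? yes] AND [the site abuts a classified highway? yes] → satisfied.
section 3 — Tier II Project: [Reportable Project (section 1)? yes] AND [the site lies within the settlement boundary? yes] → satisfied.
section 7 — Certified Works: [the proposal has been the subject of statutory consultation? yes] OR [the site does not abut a classified highway? no] OR [the site does not adjoin protected open land? no] → satisfied.
section 5 — Recognised Development: the site adjoins protected open land? yes; the proposal retains the existing facade? yes; the proposal involves demolition of a listed structure? no — 2 of 3 hold (need ≥2) → satisfied.
section 12 — Critical Use: the site is not within a flood-risk zone? yes; the proposal includes no on-site parking provision? no; the existing use is non-residential? yes — 2 of 3 hold (need ≥2) → satisfied.
section 14 — Listed Works: [not a Certified Works (section 7)? no] AND [Recognised Development (section 5)? yes] AND [not a Critical Use (section 12)? no] → not satisfied.
section 10 — Protected Project: [the site is within a flood-risk zone? no] AND [the site lies within the settlement boundary? yes] → not satisfied.
section 8 — Class-M Development: [the proposal retains the existing facade? yes] AND [Protected Project (section 10)? no] AND [the proposal is accompanied by an ecological survey? no] → not satisfied.
section 2 — Primary Alteration: [not a Tier II Project (section 3)? no] OR [Listed Works (section 14)? no] OR [Class-M Development (section 8)? no] → not satisfied.
section 11 — Exempt Works: the proposal includes on-site parking provision? yes; the existing use is residential? no; the site abuts a classified highway? yes — 2 of 3 hold (need ≥2) → satisfied.
section 13 — Approved Works: [the site is within a flood-risk zone? no] OR [Exempt Works (section 11)? yes] → satisfied.
section 9 — Certified Alteration: [Primary Alteration (section 2)? no] AND [not an Approved Works (section 13)? no] → not satisfied.

No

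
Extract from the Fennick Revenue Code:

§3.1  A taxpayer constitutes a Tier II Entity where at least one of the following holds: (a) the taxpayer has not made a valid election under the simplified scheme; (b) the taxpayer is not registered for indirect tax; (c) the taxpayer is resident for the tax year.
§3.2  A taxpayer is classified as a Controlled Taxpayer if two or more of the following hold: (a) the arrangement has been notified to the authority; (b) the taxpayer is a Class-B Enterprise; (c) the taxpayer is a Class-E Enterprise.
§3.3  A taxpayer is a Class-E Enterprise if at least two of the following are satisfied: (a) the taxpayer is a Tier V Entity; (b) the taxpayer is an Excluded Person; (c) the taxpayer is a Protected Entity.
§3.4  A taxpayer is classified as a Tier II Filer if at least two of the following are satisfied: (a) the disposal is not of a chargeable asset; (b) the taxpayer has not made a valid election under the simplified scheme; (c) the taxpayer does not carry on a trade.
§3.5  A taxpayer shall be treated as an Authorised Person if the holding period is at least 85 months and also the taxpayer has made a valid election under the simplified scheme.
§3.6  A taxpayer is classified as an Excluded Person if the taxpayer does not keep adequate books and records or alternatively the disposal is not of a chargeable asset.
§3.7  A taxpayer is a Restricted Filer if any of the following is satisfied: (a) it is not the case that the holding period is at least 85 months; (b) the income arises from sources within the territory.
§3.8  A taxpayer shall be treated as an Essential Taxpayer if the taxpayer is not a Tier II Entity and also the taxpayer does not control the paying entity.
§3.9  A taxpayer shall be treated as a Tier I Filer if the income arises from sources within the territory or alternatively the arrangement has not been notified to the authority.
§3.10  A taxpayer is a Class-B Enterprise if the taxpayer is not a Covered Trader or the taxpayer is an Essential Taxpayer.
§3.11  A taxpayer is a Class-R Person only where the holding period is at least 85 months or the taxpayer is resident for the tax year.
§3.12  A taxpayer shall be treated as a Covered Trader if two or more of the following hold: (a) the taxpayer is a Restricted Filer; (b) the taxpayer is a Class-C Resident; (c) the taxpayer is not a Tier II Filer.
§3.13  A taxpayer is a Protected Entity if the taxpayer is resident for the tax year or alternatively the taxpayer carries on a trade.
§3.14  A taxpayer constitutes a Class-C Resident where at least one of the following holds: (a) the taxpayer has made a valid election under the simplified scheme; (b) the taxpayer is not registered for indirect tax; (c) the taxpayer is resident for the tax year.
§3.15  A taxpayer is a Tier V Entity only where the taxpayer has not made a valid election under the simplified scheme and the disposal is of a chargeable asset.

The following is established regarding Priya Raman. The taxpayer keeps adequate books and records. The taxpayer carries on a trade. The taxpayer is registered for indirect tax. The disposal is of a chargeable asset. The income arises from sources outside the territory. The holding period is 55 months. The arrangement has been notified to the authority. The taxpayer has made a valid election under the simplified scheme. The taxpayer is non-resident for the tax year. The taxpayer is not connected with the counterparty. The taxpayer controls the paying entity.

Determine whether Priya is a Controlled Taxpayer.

No

§3.7 — Restricted Filer: [holding period: 55 months ≥ 85 months? no, so negated condition yes] OR [the income arises from sources within the territory? no] → satisfied.
§3.14 — Class-C Resident: [the taxpayer has made a valid election under the simplified scheme? yes] OR [the taxpayer is not registered for indirect tax? no] OR [the taxpayer is resident for the tax year? no] → satisfied.
§3.4 — Tier II Filer: the disposal is not of a chargeable asset? no; the taxpayer has not made a valid election under the simplified scheme? no; the taxpayer does not carry on a trade? no — 0 of 3 hold (need ≥2) → not satisfied.
§3.12 — Covered Trader: Restricted Filer (§3.7)? yes; Class-C Resident (§3.14)? yes; not a Tier II Filer (§3.4)? yes — 3 of 3 hold (need ≥2) → satisfied.
§3.1 — Tier II Entity: [the taxpayer has not made a valid election under the simplified scheme? no] OR [the taxpayer is not registered for indirect tax? no] OR [the taxpayer is resident for the tax year? no] → not satisfied.
§3.8 — Essential Taxpayer: [not a Tier II Entity (§3.1)? yes] AND [the taxpayer does not control the paying entity? no] → not satisfied.
§3.10 — Class-B Enterprise: [not a Covered Trader (§3.12)? no] OR [Essential Taxpayer (§3.8)? no] → not satisfied.
§3.15 — Tier V Entity: [the taxpayer has not made a valid election under the simplified scheme? no] AND [the disposal is of a chargeable asset? yes] → not satisfied.
§3.6 — Excluded Person: [the taxpayer does not keep adequate books and records? no] OR [the disposal is not of a chargeable asset? no] → not satisfied.
§3.13 — Protected Entity: [the taxpayer is resident for the tax year? no] OR [the taxpayer carries on a trade? yes] → satisfied.
§3.3 — Class-E Enterprise: Tier V Entity (§3.15)? no; Excluded Person (§3.6)? no; Protected Entity (§3.13)? yes — 1 of 3 hold (need ≥2) → not satisfied.
§3.2 — Controlled Taxpayer: the arrangement has been notified to the authority? yes; Class-B Enterprise (§3.10)? no; Class-E Enterprise (§3.3)? no — 1 of 3 hold (need ≥2) → not satisfied.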